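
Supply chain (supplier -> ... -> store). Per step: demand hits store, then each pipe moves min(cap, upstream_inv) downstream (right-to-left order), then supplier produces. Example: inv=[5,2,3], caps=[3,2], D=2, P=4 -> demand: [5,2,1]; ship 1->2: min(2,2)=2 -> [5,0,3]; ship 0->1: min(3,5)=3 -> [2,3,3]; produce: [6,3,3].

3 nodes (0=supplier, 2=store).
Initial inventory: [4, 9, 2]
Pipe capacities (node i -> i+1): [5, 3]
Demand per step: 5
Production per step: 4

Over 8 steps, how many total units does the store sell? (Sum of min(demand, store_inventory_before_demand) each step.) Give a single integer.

Answer: 23

Derivation:
Step 1: sold=2 (running total=2) -> [4 10 3]
Step 2: sold=3 (running total=5) -> [4 11 3]
Step 3: sold=3 (running total=8) -> [4 12 3]
Step 4: sold=3 (running total=11) -> [4 13 3]
Step 5: sold=3 (running total=14) -> [4 14 3]
Step 6: sold=3 (running total=17) -> [4 15 3]
Step 7: sold=3 (running total=20) -> [4 16 3]
Step 8: sold=3 (running total=23) -> [4 17 3]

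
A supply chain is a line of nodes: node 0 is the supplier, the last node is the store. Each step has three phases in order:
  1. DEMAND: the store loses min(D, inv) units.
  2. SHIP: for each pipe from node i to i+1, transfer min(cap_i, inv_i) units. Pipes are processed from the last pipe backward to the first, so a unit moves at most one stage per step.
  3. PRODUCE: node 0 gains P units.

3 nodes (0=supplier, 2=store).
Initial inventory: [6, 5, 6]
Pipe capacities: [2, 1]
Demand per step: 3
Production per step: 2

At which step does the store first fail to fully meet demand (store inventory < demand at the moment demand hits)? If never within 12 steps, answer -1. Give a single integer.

Step 1: demand=3,sold=3 ship[1->2]=1 ship[0->1]=2 prod=2 -> [6 6 4]
Step 2: demand=3,sold=3 ship[1->2]=1 ship[0->1]=2 prod=2 -> [6 7 2]
Step 3: demand=3,sold=2 ship[1->2]=1 ship[0->1]=2 prod=2 -> [6 8 1]
Step 4: demand=3,sold=1 ship[1->2]=1 ship[0->1]=2 prod=2 -> [6 9 1]
Step 5: demand=3,sold=1 ship[1->2]=1 ship[0->1]=2 prod=2 -> [6 10 1]
Step 6: demand=3,sold=1 ship[1->2]=1 ship[0->1]=2 prod=2 -> [6 11 1]
Step 7: demand=3,sold=1 ship[1->2]=1 ship[0->1]=2 prod=2 -> [6 12 1]
Step 8: demand=3,sold=1 ship[1->2]=1 ship[0->1]=2 prod=2 -> [6 13 1]
Step 9: demand=3,sold=1 ship[1->2]=1 ship[0->1]=2 prod=2 -> [6 14 1]
Step 10: demand=3,sold=1 ship[1->2]=1 ship[0->1]=2 prod=2 -> [6 15 1]
Step 11: demand=3,sold=1 ship[1->2]=1 ship[0->1]=2 prod=2 -> [6 16 1]
Step 12: demand=3,sold=1 ship[1->2]=1 ship[0->1]=2 prod=2 -> [6 17 1]
First stockout at step 3

3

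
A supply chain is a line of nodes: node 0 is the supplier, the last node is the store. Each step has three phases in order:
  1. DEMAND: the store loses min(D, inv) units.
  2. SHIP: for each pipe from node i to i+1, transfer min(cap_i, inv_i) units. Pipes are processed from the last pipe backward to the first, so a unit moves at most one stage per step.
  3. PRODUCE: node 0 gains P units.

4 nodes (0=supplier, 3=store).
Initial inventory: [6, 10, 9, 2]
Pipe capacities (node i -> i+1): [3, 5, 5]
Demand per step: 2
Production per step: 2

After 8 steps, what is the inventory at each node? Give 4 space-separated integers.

Step 1: demand=2,sold=2 ship[2->3]=5 ship[1->2]=5 ship[0->1]=3 prod=2 -> inv=[5 8 9 5]
Step 2: demand=2,sold=2 ship[2->3]=5 ship[1->2]=5 ship[0->1]=3 prod=2 -> inv=[4 6 9 8]
Step 3: demand=2,sold=2 ship[2->3]=5 ship[1->2]=5 ship[0->1]=3 prod=2 -> inv=[3 4 9 11]
Step 4: demand=2,sold=2 ship[2->3]=5 ship[1->2]=4 ship[0->1]=3 prod=2 -> inv=[2 3 8 14]
Step 5: demand=2,sold=2 ship[2->3]=5 ship[1->2]=3 ship[0->1]=2 prod=2 -> inv=[2 2 6 17]
Step 6: demand=2,sold=2 ship[2->3]=5 ship[1->2]=2 ship[0->1]=2 prod=2 -> inv=[2 2 3 20]
Step 7: demand=2,sold=2 ship[2->3]=3 ship[1->2]=2 ship[0->1]=2 prod=2 -> inv=[2 2 2 21]
Step 8: demand=2,sold=2 ship[2->3]=2 ship[1->2]=2 ship[0->1]=2 prod=2 -> inv=[2 2 2 21]

2 2 2 21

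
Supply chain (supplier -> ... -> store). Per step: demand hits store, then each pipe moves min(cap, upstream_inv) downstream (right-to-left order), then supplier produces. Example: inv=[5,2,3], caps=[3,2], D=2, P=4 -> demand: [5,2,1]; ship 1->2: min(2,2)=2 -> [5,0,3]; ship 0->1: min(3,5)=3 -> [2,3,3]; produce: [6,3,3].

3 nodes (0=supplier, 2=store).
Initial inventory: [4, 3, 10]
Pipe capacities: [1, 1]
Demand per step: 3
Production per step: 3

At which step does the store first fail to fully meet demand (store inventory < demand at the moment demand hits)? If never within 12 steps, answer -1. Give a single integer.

Step 1: demand=3,sold=3 ship[1->2]=1 ship[0->1]=1 prod=3 -> [6 3 8]
Step 2: demand=3,sold=3 ship[1->2]=1 ship[0->1]=1 prod=3 -> [8 3 6]
Step 3: demand=3,sold=3 ship[1->2]=1 ship[0->1]=1 prod=3 -> [10 3 4]
Step 4: demand=3,sold=3 ship[1->2]=1 ship[0->1]=1 prod=3 -> [12 3 2]
Step 5: demand=3,sold=2 ship[1->2]=1 ship[0->1]=1 prod=3 -> [14 3 1]
Step 6: demand=3,sold=1 ship[1->2]=1 ship[0->1]=1 prod=3 -> [16 3 1]
Step 7: demand=3,sold=1 ship[1->2]=1 ship[0->1]=1 prod=3 -> [18 3 1]
Step 8: demand=3,sold=1 ship[1->2]=1 ship[0->1]=1 prod=3 -> [20 3 1]
Step 9: demand=3,sold=1 ship[1->2]=1 ship[0->1]=1 prod=3 -> [22 3 1]
Step 10: demand=3,sold=1 ship[1->2]=1 ship[0->1]=1 prod=3 -> [24 3 1]
Step 11: demand=3,sold=1 ship[1->2]=1 ship[0->1]=1 prod=3 -> [26 3 1]
Step 12: demand=3,sold=1 ship[1->2]=1 ship[0->1]=1 prod=3 -> [28 3 1]
First stockout at step 5

5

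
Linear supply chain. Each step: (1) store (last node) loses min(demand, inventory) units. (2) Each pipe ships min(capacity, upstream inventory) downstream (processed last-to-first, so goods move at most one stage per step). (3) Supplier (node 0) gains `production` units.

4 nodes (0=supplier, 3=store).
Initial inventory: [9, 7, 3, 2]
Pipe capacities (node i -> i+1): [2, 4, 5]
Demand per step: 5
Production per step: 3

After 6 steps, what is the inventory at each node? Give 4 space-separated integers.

Step 1: demand=5,sold=2 ship[2->3]=3 ship[1->2]=4 ship[0->1]=2 prod=3 -> inv=[10 5 4 3]
Step 2: demand=5,sold=3 ship[2->3]=4 ship[1->2]=4 ship[0->1]=2 prod=3 -> inv=[11 3 4 4]
Step 3: demand=5,sold=4 ship[2->3]=4 ship[1->2]=3 ship[0->1]=2 prod=3 -> inv=[12 2 3 4]
Step 4: demand=5,sold=4 ship[2->3]=3 ship[1->2]=2 ship[0->1]=2 prod=3 -> inv=[13 2 2 3]
Step 5: demand=5,sold=3 ship[2->3]=2 ship[1->2]=2 ship[0->1]=2 prod=3 -> inv=[14 2 2 2]
Step 6: demand=5,sold=2 ship[2->3]=2 ship[1->2]=2 ship[0->1]=2 prod=3 -> inv=[15 2 2 2]

15 2 2 2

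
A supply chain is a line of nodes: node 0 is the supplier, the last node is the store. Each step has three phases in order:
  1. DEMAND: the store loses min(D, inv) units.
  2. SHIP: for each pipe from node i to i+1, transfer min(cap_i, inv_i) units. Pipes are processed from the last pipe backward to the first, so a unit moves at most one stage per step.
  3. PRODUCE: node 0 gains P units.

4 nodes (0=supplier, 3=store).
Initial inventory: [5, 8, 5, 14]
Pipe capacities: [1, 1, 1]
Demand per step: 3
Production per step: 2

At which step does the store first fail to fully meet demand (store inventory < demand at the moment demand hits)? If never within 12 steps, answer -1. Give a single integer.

Step 1: demand=3,sold=3 ship[2->3]=1 ship[1->2]=1 ship[0->1]=1 prod=2 -> [6 8 5 12]
Step 2: demand=3,sold=3 ship[2->3]=1 ship[1->2]=1 ship[0->1]=1 prod=2 -> [7 8 5 10]
Step 3: demand=3,sold=3 ship[2->3]=1 ship[1->2]=1 ship[0->1]=1 prod=2 -> [8 8 5 8]
Step 4: demand=3,sold=3 ship[2->3]=1 ship[1->2]=1 ship[0->1]=1 prod=2 -> [9 8 5 6]
Step 5: demand=3,sold=3 ship[2->3]=1 ship[1->2]=1 ship[0->1]=1 prod=2 -> [10 8 5 4]
Step 6: demand=3,sold=3 ship[2->3]=1 ship[1->2]=1 ship[0->1]=1 prod=2 -> [11 8 5 2]
Step 7: demand=3,sold=2 ship[2->3]=1 ship[1->2]=1 ship[0->1]=1 prod=2 -> [12 8 5 1]
Step 8: demand=3,sold=1 ship[2->3]=1 ship[1->2]=1 ship[0->1]=1 prod=2 -> [13 8 5 1]
Step 9: demand=3,sold=1 ship[2->3]=1 ship[1->2]=1 ship[0->1]=1 prod=2 -> [14 8 5 1]
Step 10: demand=3,sold=1 ship[2->3]=1 ship[1->2]=1 ship[0->1]=1 prod=2 -> [15 8 5 1]
Step 11: demand=3,sold=1 ship[2->3]=1 ship[1->2]=1 ship[0->1]=1 prod=2 -> [16 8 5 1]
Step 12: demand=3,sold=1 ship[2->3]=1 ship[1->2]=1 ship[0->1]=1 prod=2 -> [17 8 5 1]
First stockout at step 7

7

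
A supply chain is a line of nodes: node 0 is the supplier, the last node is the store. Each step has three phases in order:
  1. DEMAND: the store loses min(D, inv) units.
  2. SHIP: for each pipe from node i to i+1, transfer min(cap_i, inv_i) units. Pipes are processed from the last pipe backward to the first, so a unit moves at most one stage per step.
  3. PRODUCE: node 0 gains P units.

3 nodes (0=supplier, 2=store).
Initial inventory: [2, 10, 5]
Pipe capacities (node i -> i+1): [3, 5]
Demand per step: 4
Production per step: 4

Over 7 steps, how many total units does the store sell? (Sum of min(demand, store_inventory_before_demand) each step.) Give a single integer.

Step 1: sold=4 (running total=4) -> [4 7 6]
Step 2: sold=4 (running total=8) -> [5 5 7]
Step 3: sold=4 (running total=12) -> [6 3 8]
Step 4: sold=4 (running total=16) -> [7 3 7]
Step 5: sold=4 (running total=20) -> [8 3 6]
Step 6: sold=4 (running total=24) -> [9 3 5]
Step 7: sold=4 (running total=28) -> [10 3 4]

Answer: 28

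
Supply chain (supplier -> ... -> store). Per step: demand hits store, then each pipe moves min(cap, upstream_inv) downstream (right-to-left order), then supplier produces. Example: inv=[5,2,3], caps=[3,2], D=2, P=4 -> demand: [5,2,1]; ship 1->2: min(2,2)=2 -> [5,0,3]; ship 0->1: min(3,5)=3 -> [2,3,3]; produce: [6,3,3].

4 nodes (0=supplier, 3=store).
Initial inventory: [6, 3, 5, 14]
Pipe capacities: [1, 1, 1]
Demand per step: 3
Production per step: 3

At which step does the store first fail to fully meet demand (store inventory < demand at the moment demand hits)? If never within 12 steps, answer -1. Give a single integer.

Step 1: demand=3,sold=3 ship[2->3]=1 ship[1->2]=1 ship[0->1]=1 prod=3 -> [8 3 5 12]
Step 2: demand=3,sold=3 ship[2->3]=1 ship[1->2]=1 ship[0->1]=1 prod=3 -> [10 3 5 10]
Step 3: demand=3,sold=3 ship[2->3]=1 ship[1->2]=1 ship[0->1]=1 prod=3 -> [12 3 5 8]
Step 4: demand=3,sold=3 ship[2->3]=1 ship[1->2]=1 ship[0->1]=1 prod=3 -> [14 3 5 6]
Step 5: demand=3,sold=3 ship[2->3]=1 ship[1->2]=1 ship[0->1]=1 prod=3 -> [16 3 5 4]
Step 6: demand=3,sold=3 ship[2->3]=1 ship[1->2]=1 ship[0->1]=1 prod=3 -> [18 3 5 2]
Step 7: demand=3,sold=2 ship[2->3]=1 ship[1->2]=1 ship[0->1]=1 prod=3 -> [20 3 5 1]
Step 8: demand=3,sold=1 ship[2->3]=1 ship[1->2]=1 ship[0->1]=1 prod=3 -> [22 3 5 1]
Step 9: demand=3,sold=1 ship[2->3]=1 ship[1->2]=1 ship[0->1]=1 prod=3 -> [24 3 5 1]
Step 10: demand=3,sold=1 ship[2->3]=1 ship[1->2]=1 ship[0->1]=1 prod=3 -> [26 3 5 1]
Step 11: demand=3,sold=1 ship[2->3]=1 ship[1->2]=1 ship[0->1]=1 prod=3 -> [28 3 5 1]
Step 12: demand=3,sold=1 ship[2->3]=1 ship[1->2]=1 ship[0->1]=1 prod=3 -> [30 3 5 1]
First stockout at step 7

7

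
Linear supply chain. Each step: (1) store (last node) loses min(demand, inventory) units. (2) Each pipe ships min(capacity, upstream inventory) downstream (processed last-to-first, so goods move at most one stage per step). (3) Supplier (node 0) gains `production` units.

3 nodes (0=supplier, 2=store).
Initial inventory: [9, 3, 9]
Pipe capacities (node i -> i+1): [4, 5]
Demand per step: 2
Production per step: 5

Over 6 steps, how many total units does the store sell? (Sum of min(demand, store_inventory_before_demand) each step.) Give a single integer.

Step 1: sold=2 (running total=2) -> [10 4 10]
Step 2: sold=2 (running total=4) -> [11 4 12]
Step 3: sold=2 (running total=6) -> [12 4 14]
Step 4: sold=2 (running total=8) -> [13 4 16]
Step 5: sold=2 (running total=10) -> [14 4 18]
Step 6: sold=2 (running total=12) -> [15 4 20]

Answer: 12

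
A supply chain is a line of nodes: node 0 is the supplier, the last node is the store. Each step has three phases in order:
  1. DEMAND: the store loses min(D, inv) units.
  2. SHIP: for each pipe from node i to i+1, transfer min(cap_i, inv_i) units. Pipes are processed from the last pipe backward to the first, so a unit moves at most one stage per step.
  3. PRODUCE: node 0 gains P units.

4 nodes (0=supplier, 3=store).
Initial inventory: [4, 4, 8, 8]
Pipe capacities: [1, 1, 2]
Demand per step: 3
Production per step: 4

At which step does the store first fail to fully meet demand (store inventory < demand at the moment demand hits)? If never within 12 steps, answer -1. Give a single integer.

Step 1: demand=3,sold=3 ship[2->3]=2 ship[1->2]=1 ship[0->1]=1 prod=4 -> [7 4 7 7]
Step 2: demand=3,sold=3 ship[2->3]=2 ship[1->2]=1 ship[0->1]=1 prod=4 -> [10 4 6 6]
Step 3: demand=3,sold=3 ship[2->3]=2 ship[1->2]=1 ship[0->1]=1 prod=4 -> [13 4 5 5]
Step 4: demand=3,sold=3 ship[2->3]=2 ship[1->2]=1 ship[0->1]=1 prod=4 -> [16 4 4 4]
Step 5: demand=3,sold=3 ship[2->3]=2 ship[1->2]=1 ship[0->1]=1 prod=4 -> [19 4 3 3]
Step 6: demand=3,sold=3 ship[2->3]=2 ship[1->2]=1 ship[0->1]=1 prod=4 -> [22 4 2 2]
Step 7: demand=3,sold=2 ship[2->3]=2 ship[1->2]=1 ship[0->1]=1 prod=4 -> [25 4 1 2]
Step 8: demand=3,sold=2 ship[2->3]=1 ship[1->2]=1 ship[0->1]=1 prod=4 -> [28 4 1 1]
Step 9: demand=3,sold=1 ship[2->3]=1 ship[1->2]=1 ship[0->1]=1 prod=4 -> [31 4 1 1]
Step 10: demand=3,sold=1 ship[2->3]=1 ship[1->2]=1 ship[0->1]=1 prod=4 -> [34 4 1 1]
Step 11: demand=3,sold=1 ship[2->3]=1 ship[1->2]=1 ship[0->1]=1 prod=4 -> [37 4 1 1]
Step 12: demand=3,sold=1 ship[2->3]=1 ship[1->2]=1 ship[0->1]=1 prod=4 -> [40 4 1 1]
First stockout at step 7

7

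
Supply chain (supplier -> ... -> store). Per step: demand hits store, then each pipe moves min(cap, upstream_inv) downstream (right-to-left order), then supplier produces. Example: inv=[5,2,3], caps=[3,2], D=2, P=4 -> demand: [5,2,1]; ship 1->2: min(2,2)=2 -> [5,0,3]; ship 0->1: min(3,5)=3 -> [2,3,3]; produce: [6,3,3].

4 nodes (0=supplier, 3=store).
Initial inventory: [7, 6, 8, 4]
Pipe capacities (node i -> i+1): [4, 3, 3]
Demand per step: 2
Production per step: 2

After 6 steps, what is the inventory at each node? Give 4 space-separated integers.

Step 1: demand=2,sold=2 ship[2->3]=3 ship[1->2]=3 ship[0->1]=4 prod=2 -> inv=[5 7 8 5]
Step 2: demand=2,sold=2 ship[2->3]=3 ship[1->2]=3 ship[0->1]=4 prod=2 -> inv=[3 8 8 6]
Step 3: demand=2,sold=2 ship[2->3]=3 ship[1->2]=3 ship[0->1]=3 prod=2 -> inv=[2 8 8 7]
Step 4: demand=2,sold=2 ship[2->3]=3 ship[1->2]=3 ship[0->1]=2 prod=2 -> inv=[2 7 8 8]
Step 5: demand=2,sold=2 ship[2->3]=3 ship[1->2]=3 ship[0->1]=2 prod=2 -> inv=[2 6 8 9]
Step 6: demand=2,sold=2 ship[2->3]=3 ship[1->2]=3 ship[0->1]=2 prod=2 -> inv=[2 5 8 10]

2 5 8 10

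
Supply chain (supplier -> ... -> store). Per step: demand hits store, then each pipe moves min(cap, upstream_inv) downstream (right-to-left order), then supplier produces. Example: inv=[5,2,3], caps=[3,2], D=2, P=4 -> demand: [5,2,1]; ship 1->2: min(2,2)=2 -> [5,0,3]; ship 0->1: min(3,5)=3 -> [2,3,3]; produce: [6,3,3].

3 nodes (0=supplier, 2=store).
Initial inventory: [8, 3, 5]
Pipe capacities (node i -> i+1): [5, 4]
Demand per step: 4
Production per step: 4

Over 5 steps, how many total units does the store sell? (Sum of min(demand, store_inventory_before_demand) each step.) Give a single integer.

Answer: 20

Derivation:
Step 1: sold=4 (running total=4) -> [7 5 4]
Step 2: sold=4 (running total=8) -> [6 6 4]
Step 3: sold=4 (running total=12) -> [5 7 4]
Step 4: sold=4 (running total=16) -> [4 8 4]
Step 5: sold=4 (running total=20) -> [4 8 4]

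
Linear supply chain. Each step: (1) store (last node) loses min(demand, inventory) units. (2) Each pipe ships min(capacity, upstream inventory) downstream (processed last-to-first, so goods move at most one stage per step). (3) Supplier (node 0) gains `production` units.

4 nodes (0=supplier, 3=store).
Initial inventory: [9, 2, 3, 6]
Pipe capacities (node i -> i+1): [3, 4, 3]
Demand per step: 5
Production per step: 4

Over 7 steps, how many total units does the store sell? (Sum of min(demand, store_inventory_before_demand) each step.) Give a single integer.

Step 1: sold=5 (running total=5) -> [10 3 2 4]
Step 2: sold=4 (running total=9) -> [11 3 3 2]
Step 3: sold=2 (running total=11) -> [12 3 3 3]
Step 4: sold=3 (running total=14) -> [13 3 3 3]
Step 5: sold=3 (running total=17) -> [14 3 3 3]
Step 6: sold=3 (running total=20) -> [15 3 3 3]
Step 7: sold=3 (running total=23) -> [16 3 3 3]

Answer: 23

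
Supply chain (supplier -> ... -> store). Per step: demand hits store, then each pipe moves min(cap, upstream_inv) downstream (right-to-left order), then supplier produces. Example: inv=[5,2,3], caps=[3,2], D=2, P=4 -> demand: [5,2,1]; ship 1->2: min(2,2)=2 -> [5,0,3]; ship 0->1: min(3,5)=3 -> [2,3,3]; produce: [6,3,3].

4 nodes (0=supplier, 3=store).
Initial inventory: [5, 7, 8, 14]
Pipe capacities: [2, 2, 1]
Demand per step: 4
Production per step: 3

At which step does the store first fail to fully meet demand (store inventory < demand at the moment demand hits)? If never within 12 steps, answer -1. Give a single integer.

Step 1: demand=4,sold=4 ship[2->3]=1 ship[1->2]=2 ship[0->1]=2 prod=3 -> [6 7 9 11]
Step 2: demand=4,sold=4 ship[2->3]=1 ship[1->2]=2 ship[0->1]=2 prod=3 -> [7 7 10 8]
Step 3: demand=4,sold=4 ship[2->3]=1 ship[1->2]=2 ship[0->1]=2 prod=3 -> [8 7 11 5]
Step 4: demand=4,sold=4 ship[2->3]=1 ship[1->2]=2 ship[0->1]=2 prod=3 -> [9 7 12 2]
Step 5: demand=4,sold=2 ship[2->3]=1 ship[1->2]=2 ship[0->1]=2 prod=3 -> [10 7 13 1]
Step 6: demand=4,sold=1 ship[2->3]=1 ship[1->2]=2 ship[0->1]=2 prod=3 -> [11 7 14 1]
Step 7: demand=4,sold=1 ship[2->3]=1 ship[1->2]=2 ship[0->1]=2 prod=3 -> [12 7 15 1]
Step 8: demand=4,sold=1 ship[2->3]=1 ship[1->2]=2 ship[0->1]=2 prod=3 -> [13 7 16 1]
Step 9: demand=4,sold=1 ship[2->3]=1 ship[1->2]=2 ship[0->1]=2 prod=3 -> [14 7 17 1]
Step 10: demand=4,sold=1 ship[2->3]=1 ship[1->2]=2 ship[0->1]=2 prod=3 -> [15 7 18 1]
Step 11: demand=4,sold=1 ship[2->3]=1 ship[1->2]=2 ship[0->1]=2 prod=3 -> [16 7 19 1]
Step 12: demand=4,sold=1 ship[2->3]=1 ship[1->2]=2 ship[0->1]=2 prod=3 -> [17 7 20 1]
First stockout at step 5

5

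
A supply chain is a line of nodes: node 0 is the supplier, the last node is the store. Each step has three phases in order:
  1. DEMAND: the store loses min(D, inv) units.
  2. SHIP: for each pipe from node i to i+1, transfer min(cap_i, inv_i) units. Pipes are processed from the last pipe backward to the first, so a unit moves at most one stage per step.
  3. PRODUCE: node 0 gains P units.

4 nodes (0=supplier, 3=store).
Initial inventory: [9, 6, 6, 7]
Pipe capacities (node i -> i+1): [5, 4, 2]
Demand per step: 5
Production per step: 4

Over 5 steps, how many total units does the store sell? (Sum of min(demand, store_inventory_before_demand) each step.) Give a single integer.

Answer: 15

Derivation:
Step 1: sold=5 (running total=5) -> [8 7 8 4]
Step 2: sold=4 (running total=9) -> [7 8 10 2]
Step 3: sold=2 (running total=11) -> [6 9 12 2]
Step 4: sold=2 (running total=13) -> [5 10 14 2]
Step 5: sold=2 (running total=15) -> [4 11 16 2]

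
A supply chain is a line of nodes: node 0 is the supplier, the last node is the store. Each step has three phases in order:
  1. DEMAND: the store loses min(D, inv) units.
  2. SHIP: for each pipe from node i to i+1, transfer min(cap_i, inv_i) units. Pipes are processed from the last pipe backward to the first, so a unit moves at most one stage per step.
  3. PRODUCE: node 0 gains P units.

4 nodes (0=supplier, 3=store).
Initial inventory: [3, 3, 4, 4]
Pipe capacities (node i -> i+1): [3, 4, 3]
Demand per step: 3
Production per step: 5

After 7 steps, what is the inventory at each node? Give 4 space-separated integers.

Step 1: demand=3,sold=3 ship[2->3]=3 ship[1->2]=3 ship[0->1]=3 prod=5 -> inv=[5 3 4 4]
Step 2: demand=3,sold=3 ship[2->3]=3 ship[1->2]=3 ship[0->1]=3 prod=5 -> inv=[7 3 4 4]
Step 3: demand=3,sold=3 ship[2->3]=3 ship[1->2]=3 ship[0->1]=3 prod=5 -> inv=[9 3 4 4]
Step 4: demand=3,sold=3 ship[2->3]=3 ship[1->2]=3 ship[0->1]=3 prod=5 -> inv=[11 3 4 4]
Step 5: demand=3,sold=3 ship[2->3]=3 ship[1->2]=3 ship[0->1]=3 prod=5 -> inv=[13 3 4 4]
Step 6: demand=3,sold=3 ship[2->3]=3 ship[1->2]=3 ship[0->1]=3 prod=5 -> inv=[15 3 4 4]
Step 7: demand=3,sold=3 ship[2->3]=3 ship[1->2]=3 ship[0->1]=3 prod=5 -> inv=[17 3 4 4]

17 3 4 4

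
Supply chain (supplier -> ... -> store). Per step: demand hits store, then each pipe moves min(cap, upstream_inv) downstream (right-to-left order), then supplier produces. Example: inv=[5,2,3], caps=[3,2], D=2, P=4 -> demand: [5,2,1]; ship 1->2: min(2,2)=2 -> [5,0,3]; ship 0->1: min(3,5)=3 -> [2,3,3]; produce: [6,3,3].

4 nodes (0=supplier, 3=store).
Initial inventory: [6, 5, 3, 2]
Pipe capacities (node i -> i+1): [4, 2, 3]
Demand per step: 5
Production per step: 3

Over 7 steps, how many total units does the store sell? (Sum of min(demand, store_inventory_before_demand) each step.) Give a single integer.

Step 1: sold=2 (running total=2) -> [5 7 2 3]
Step 2: sold=3 (running total=5) -> [4 9 2 2]
Step 3: sold=2 (running total=7) -> [3 11 2 2]
Step 4: sold=2 (running total=9) -> [3 12 2 2]
Step 5: sold=2 (running total=11) -> [3 13 2 2]
Step 6: sold=2 (running total=13) -> [3 14 2 2]
Step 7: sold=2 (running total=15) -> [3 15 2 2]

Answer: 15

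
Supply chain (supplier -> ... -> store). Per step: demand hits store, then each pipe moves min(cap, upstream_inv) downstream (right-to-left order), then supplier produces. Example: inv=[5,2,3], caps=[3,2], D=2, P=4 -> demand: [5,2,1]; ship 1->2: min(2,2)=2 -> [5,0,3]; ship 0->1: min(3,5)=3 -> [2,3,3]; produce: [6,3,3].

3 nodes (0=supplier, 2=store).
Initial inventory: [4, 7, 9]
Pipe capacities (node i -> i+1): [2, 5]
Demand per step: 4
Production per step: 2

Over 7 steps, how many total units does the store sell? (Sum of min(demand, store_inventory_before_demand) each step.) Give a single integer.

Answer: 26

Derivation:
Step 1: sold=4 (running total=4) -> [4 4 10]
Step 2: sold=4 (running total=8) -> [4 2 10]
Step 3: sold=4 (running total=12) -> [4 2 8]
Step 4: sold=4 (running total=16) -> [4 2 6]
Step 5: sold=4 (running total=20) -> [4 2 4]
Step 6: sold=4 (running total=24) -> [4 2 2]
Step 7: sold=2 (running total=26) -> [4 2 2]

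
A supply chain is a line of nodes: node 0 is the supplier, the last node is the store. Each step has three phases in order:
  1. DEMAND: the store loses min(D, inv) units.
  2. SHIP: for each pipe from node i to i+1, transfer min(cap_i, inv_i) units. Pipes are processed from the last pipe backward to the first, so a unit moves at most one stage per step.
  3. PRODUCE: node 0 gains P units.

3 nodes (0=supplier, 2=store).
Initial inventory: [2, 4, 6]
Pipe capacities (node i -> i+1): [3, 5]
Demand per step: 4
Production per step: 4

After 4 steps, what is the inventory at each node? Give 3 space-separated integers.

Step 1: demand=4,sold=4 ship[1->2]=4 ship[0->1]=2 prod=4 -> inv=[4 2 6]
Step 2: demand=4,sold=4 ship[1->2]=2 ship[0->1]=3 prod=4 -> inv=[5 3 4]
Step 3: demand=4,sold=4 ship[1->2]=3 ship[0->1]=3 prod=4 -> inv=[6 3 3]
Step 4: demand=4,sold=3 ship[1->2]=3 ship[0->1]=3 prod=4 -> inv=[7 3 3]

7 3 3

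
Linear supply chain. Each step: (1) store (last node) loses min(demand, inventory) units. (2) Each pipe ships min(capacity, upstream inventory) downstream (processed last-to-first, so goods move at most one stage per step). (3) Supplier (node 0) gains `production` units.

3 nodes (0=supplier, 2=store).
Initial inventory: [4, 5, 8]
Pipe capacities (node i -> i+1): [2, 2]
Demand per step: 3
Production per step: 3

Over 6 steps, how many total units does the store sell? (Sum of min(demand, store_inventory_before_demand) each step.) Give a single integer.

Answer: 18

Derivation:
Step 1: sold=3 (running total=3) -> [5 5 7]
Step 2: sold=3 (running total=6) -> [6 5 6]
Step 3: sold=3 (running total=9) -> [7 5 5]
Step 4: sold=3 (running total=12) -> [8 5 4]
Step 5: sold=3 (running total=15) -> [9 5 3]
Step 6: sold=3 (running total=18) -> [10 5 2]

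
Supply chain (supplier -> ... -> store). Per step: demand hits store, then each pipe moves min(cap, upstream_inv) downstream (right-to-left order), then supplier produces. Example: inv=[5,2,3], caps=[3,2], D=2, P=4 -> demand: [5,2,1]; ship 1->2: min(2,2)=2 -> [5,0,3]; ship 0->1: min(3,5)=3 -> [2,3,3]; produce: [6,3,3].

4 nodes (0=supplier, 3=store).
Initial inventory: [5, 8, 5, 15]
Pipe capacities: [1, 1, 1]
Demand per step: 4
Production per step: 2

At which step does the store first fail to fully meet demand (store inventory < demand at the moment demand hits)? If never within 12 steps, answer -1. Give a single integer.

Step 1: demand=4,sold=4 ship[2->3]=1 ship[1->2]=1 ship[0->1]=1 prod=2 -> [6 8 5 12]
Step 2: demand=4,sold=4 ship[2->3]=1 ship[1->2]=1 ship[0->1]=1 prod=2 -> [7 8 5 9]
Step 3: demand=4,sold=4 ship[2->3]=1 ship[1->2]=1 ship[0->1]=1 prod=2 -> [8 8 5 6]
Step 4: demand=4,sold=4 ship[2->3]=1 ship[1->2]=1 ship[0->1]=1 prod=2 -> [9 8 5 3]
Step 5: demand=4,sold=3 ship[2->3]=1 ship[1->2]=1 ship[0->1]=1 prod=2 -> [10 8 5 1]
Step 6: demand=4,sold=1 ship[2->3]=1 ship[1->2]=1 ship[0->1]=1 prod=2 -> [11 8 5 1]
Step 7: demand=4,sold=1 ship[2->3]=1 ship[1->2]=1 ship[0->1]=1 prod=2 -> [12 8 5 1]
Step 8: demand=4,sold=1 ship[2->3]=1 ship[1->2]=1 ship[0->1]=1 prod=2 -> [13 8 5 1]
Step 9: demand=4,sold=1 ship[2->3]=1 ship[1->2]=1 ship[0->1]=1 prod=2 -> [14 8 5 1]
Step 10: demand=4,sold=1 ship[2->3]=1 ship[1->2]=1 ship[0->1]=1 prod=2 -> [15 8 5 1]
Step 11: demand=4,sold=1 ship[2->3]=1 ship[1->2]=1 ship[0->1]=1 prod=2 -> [16 8 5 1]
Step 12: demand=4,sold=1 ship[2->3]=1 ship[1->2]=1 ship[0->1]=1 prod=2 -> [17 8 5 1]
First stockout at step 5

5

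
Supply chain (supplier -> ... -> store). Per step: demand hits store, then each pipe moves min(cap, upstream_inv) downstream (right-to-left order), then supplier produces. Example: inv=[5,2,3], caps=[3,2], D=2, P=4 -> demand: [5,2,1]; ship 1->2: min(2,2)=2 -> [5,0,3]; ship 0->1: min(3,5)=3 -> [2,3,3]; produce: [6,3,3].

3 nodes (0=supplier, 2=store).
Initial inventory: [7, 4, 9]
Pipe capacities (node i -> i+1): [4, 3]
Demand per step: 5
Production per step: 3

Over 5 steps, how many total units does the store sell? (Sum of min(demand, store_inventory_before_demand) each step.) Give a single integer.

Step 1: sold=5 (running total=5) -> [6 5 7]
Step 2: sold=5 (running total=10) -> [5 6 5]
Step 3: sold=5 (running total=15) -> [4 7 3]
Step 4: sold=3 (running total=18) -> [3 8 3]
Step 5: sold=3 (running total=21) -> [3 8 3]

Answer: 21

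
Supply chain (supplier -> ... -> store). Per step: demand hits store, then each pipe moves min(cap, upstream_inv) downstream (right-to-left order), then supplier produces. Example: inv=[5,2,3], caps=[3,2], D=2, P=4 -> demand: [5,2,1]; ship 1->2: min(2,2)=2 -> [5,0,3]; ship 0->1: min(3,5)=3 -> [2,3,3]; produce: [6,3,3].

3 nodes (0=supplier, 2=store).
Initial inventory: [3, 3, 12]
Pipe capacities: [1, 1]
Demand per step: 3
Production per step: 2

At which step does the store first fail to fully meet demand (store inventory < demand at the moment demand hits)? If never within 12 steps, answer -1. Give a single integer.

Step 1: demand=3,sold=3 ship[1->2]=1 ship[0->1]=1 prod=2 -> [4 3 10]
Step 2: demand=3,sold=3 ship[1->2]=1 ship[0->1]=1 prod=2 -> [5 3 8]
Step 3: demand=3,sold=3 ship[1->2]=1 ship[0->1]=1 prod=2 -> [6 3 6]
Step 4: demand=3,sold=3 ship[1->2]=1 ship[0->1]=1 prod=2 -> [7 3 4]
Step 5: demand=3,sold=3 ship[1->2]=1 ship[0->1]=1 prod=2 -> [8 3 2]
Step 6: demand=3,sold=2 ship[1->2]=1 ship[0->1]=1 prod=2 -> [9 3 1]
Step 7: demand=3,sold=1 ship[1->2]=1 ship[0->1]=1 prod=2 -> [10 3 1]
Step 8: demand=3,sold=1 ship[1->2]=1 ship[0->1]=1 prod=2 -> [11 3 1]
Step 9: demand=3,sold=1 ship[1->2]=1 ship[0->1]=1 prod=2 -> [12 3 1]
Step 10: demand=3,sold=1 ship[1->2]=1 ship[0->1]=1 prod=2 -> [13 3 1]
Step 11: demand=3,sold=1 ship[1->2]=1 ship[0->1]=1 prod=2 -> [14 3 1]
Step 12: demand=3,sold=1 ship[1->2]=1 ship[0->1]=1 prod=2 -> [15 3 1]
First stockout at step 6

6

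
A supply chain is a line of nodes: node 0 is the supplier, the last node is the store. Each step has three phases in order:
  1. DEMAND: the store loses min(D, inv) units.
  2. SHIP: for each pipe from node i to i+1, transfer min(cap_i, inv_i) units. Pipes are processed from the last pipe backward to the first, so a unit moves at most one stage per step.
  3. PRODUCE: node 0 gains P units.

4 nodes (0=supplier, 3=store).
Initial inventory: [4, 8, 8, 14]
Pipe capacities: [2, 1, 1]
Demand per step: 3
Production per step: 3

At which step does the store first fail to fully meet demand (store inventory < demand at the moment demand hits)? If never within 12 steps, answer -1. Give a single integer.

Step 1: demand=3,sold=3 ship[2->3]=1 ship[1->2]=1 ship[0->1]=2 prod=3 -> [5 9 8 12]
Step 2: demand=3,sold=3 ship[2->3]=1 ship[1->2]=1 ship[0->1]=2 prod=3 -> [6 10 8 10]
Step 3: demand=3,sold=3 ship[2->3]=1 ship[1->2]=1 ship[0->1]=2 prod=3 -> [7 11 8 8]
Step 4: demand=3,sold=3 ship[2->3]=1 ship[1->2]=1 ship[0->1]=2 prod=3 -> [8 12 8 6]
Step 5: demand=3,sold=3 ship[2->3]=1 ship[1->2]=1 ship[0->1]=2 prod=3 -> [9 13 8 4]
Step 6: demand=3,sold=3 ship[2->3]=1 ship[1->2]=1 ship[0->1]=2 prod=3 -> [10 14 8 2]
Step 7: demand=3,sold=2 ship[2->3]=1 ship[1->2]=1 ship[0->1]=2 prod=3 -> [11 15 8 1]
Step 8: demand=3,sold=1 ship[2->3]=1 ship[1->2]=1 ship[0->1]=2 prod=3 -> [12 16 8 1]
Step 9: demand=3,sold=1 ship[2->3]=1 ship[1->2]=1 ship[0->1]=2 prod=3 -> [13 17 8 1]
Step 10: demand=3,sold=1 ship[2->3]=1 ship[1->2]=1 ship[0->1]=2 prod=3 -> [14 18 8 1]
Step 11: demand=3,sold=1 ship[2->3]=1 ship[1->2]=1 ship[0->1]=2 prod=3 -> [15 19 8 1]
Step 12: demand=3,sold=1 ship[2->3]=1 ship[1->2]=1 ship[0->1]=2 prod=3 -> [16 20 8 1]
First stockout at step 7

7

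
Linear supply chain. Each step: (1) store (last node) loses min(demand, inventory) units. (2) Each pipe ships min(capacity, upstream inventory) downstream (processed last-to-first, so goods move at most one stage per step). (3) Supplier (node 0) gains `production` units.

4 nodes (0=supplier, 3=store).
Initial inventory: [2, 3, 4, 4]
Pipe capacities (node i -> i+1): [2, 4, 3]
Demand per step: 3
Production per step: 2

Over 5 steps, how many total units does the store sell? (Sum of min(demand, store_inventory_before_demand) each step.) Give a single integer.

Answer: 15

Derivation:
Step 1: sold=3 (running total=3) -> [2 2 4 4]
Step 2: sold=3 (running total=6) -> [2 2 3 4]
Step 3: sold=3 (running total=9) -> [2 2 2 4]
Step 4: sold=3 (running total=12) -> [2 2 2 3]
Step 5: sold=3 (running total=15) -> [2 2 2 2]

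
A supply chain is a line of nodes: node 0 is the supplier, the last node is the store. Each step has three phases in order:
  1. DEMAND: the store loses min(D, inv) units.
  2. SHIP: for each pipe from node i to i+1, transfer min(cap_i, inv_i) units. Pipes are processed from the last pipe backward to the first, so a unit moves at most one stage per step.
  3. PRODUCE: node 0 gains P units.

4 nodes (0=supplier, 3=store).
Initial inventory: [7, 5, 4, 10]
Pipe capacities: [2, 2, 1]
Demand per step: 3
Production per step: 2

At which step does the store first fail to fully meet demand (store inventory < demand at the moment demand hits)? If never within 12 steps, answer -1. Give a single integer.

Step 1: demand=3,sold=3 ship[2->3]=1 ship[1->2]=2 ship[0->1]=2 prod=2 -> [7 5 5 8]
Step 2: demand=3,sold=3 ship[2->3]=1 ship[1->2]=2 ship[0->1]=2 prod=2 -> [7 5 6 6]
Step 3: demand=3,sold=3 ship[2->3]=1 ship[1->2]=2 ship[0->1]=2 prod=2 -> [7 5 7 4]
Step 4: demand=3,sold=3 ship[2->3]=1 ship[1->2]=2 ship[0->1]=2 prod=2 -> [7 5 8 2]
Step 5: demand=3,sold=2 ship[2->3]=1 ship[1->2]=2 ship[0->1]=2 prod=2 -> [7 5 9 1]
Step 6: demand=3,sold=1 ship[2->3]=1 ship[1->2]=2 ship[0->1]=2 prod=2 -> [7 5 10 1]
Step 7: demand=3,sold=1 ship[2->3]=1 ship[1->2]=2 ship[0->1]=2 prod=2 -> [7 5 11 1]
Step 8: demand=3,sold=1 ship[2->3]=1 ship[1->2]=2 ship[0->1]=2 prod=2 -> [7 5 12 1]
Step 9: demand=3,sold=1 ship[2->3]=1 ship[1->2]=2 ship[0->1]=2 prod=2 -> [7 5 13 1]
Step 10: demand=3,sold=1 ship[2->3]=1 ship[1->2]=2 ship[0->1]=2 prod=2 -> [7 5 14 1]
Step 11: demand=3,sold=1 ship[2->3]=1 ship[1->2]=2 ship[0->1]=2 prod=2 -> [7 5 15 1]
Step 12: demand=3,sold=1 ship[2->3]=1 ship[1->2]=2 ship[0->1]=2 prod=2 -> [7 5 16 1]
First stockout at step 5

5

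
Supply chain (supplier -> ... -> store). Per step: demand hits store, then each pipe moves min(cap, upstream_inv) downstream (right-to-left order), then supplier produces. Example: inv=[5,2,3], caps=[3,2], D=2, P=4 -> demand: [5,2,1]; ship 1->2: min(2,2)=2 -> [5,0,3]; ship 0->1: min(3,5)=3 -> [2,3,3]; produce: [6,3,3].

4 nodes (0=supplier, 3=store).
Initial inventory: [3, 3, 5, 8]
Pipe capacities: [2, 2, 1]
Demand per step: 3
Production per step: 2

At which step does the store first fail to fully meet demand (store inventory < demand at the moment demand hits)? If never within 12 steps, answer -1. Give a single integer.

Step 1: demand=3,sold=3 ship[2->3]=1 ship[1->2]=2 ship[0->1]=2 prod=2 -> [3 3 6 6]
Step 2: demand=3,sold=3 ship[2->3]=1 ship[1->2]=2 ship[0->1]=2 prod=2 -> [3 3 7 4]
Step 3: demand=3,sold=3 ship[2->3]=1 ship[1->2]=2 ship[0->1]=2 prod=2 -> [3 3 8 2]
Step 4: demand=3,sold=2 ship[2->3]=1 ship[1->2]=2 ship[0->1]=2 prod=2 -> [3 3 9 1]
Step 5: demand=3,sold=1 ship[2->3]=1 ship[1->2]=2 ship[0->1]=2 prod=2 -> [3 3 10 1]
Step 6: demand=3,sold=1 ship[2->3]=1 ship[1->2]=2 ship[0->1]=2 prod=2 -> [3 3 11 1]
Step 7: demand=3,sold=1 ship[2->3]=1 ship[1->2]=2 ship[0->1]=2 prod=2 -> [3 3 12 1]
Step 8: demand=3,sold=1 ship[2->3]=1 ship[1->2]=2 ship[0->1]=2 prod=2 -> [3 3 13 1]
Step 9: demand=3,sold=1 ship[2->3]=1 ship[1->2]=2 ship[0->1]=2 prod=2 -> [3 3 14 1]
Step 10: demand=3,sold=1 ship[2->3]=1 ship[1->2]=2 ship[0->1]=2 prod=2 -> [3 3 15 1]
Step 11: demand=3,sold=1 ship[2->3]=1 ship[1->2]=2 ship[0->1]=2 prod=2 -> [3 3 16 1]
Step 12: demand=3,sold=1 ship[2->3]=1 ship[1->2]=2 ship[0->1]=2 prod=2 -> [3 3 17 1]
First stockout at step 4

4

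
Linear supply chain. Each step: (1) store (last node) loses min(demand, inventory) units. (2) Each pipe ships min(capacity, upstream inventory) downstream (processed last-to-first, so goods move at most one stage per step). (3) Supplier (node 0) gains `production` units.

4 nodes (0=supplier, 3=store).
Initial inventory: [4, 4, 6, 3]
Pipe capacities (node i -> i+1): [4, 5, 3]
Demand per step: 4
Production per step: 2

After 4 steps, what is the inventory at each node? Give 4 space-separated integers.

Step 1: demand=4,sold=3 ship[2->3]=3 ship[1->2]=4 ship[0->1]=4 prod=2 -> inv=[2 4 7 3]
Step 2: demand=4,sold=3 ship[2->3]=3 ship[1->2]=4 ship[0->1]=2 prod=2 -> inv=[2 2 8 3]
Step 3: demand=4,sold=3 ship[2->3]=3 ship[1->2]=2 ship[0->1]=2 prod=2 -> inv=[2 2 7 3]
Step 4: demand=4,sold=3 ship[2->3]=3 ship[1->2]=2 ship[0->1]=2 prod=2 -> inv=[2 2 6 3]

2 2 6 3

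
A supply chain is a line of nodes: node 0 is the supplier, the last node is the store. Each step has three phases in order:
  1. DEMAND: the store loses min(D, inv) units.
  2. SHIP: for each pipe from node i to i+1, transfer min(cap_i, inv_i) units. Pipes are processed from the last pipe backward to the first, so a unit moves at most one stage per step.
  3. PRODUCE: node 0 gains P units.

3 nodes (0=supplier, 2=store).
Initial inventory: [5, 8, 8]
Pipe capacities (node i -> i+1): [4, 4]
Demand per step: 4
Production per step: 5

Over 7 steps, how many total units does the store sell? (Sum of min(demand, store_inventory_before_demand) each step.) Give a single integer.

Step 1: sold=4 (running total=4) -> [6 8 8]
Step 2: sold=4 (running total=8) -> [7 8 8]
Step 3: sold=4 (running total=12) -> [8 8 8]
Step 4: sold=4 (running total=16) -> [9 8 8]
Step 5: sold=4 (running total=20) -> [10 8 8]
Step 6: sold=4 (running total=24) -> [11 8 8]
Step 7: sold=4 (running total=28) -> [12 8 8]

Answer: 28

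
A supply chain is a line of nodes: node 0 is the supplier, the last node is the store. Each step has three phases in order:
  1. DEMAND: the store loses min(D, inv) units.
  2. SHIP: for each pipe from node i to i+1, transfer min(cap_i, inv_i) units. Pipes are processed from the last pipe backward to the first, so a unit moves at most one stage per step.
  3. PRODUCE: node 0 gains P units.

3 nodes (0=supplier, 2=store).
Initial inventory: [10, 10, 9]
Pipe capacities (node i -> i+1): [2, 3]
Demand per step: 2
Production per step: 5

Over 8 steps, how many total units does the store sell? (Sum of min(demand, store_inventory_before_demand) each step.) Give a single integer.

Step 1: sold=2 (running total=2) -> [13 9 10]
Step 2: sold=2 (running total=4) -> [16 8 11]
Step 3: sold=2 (running total=6) -> [19 7 12]
Step 4: sold=2 (running total=8) -> [22 6 13]
Step 5: sold=2 (running total=10) -> [25 5 14]
Step 6: sold=2 (running total=12) -> [28 4 15]
Step 7: sold=2 (running total=14) -> [31 3 16]
Step 8: sold=2 (running total=16) -> [34 2 17]

Answer: 16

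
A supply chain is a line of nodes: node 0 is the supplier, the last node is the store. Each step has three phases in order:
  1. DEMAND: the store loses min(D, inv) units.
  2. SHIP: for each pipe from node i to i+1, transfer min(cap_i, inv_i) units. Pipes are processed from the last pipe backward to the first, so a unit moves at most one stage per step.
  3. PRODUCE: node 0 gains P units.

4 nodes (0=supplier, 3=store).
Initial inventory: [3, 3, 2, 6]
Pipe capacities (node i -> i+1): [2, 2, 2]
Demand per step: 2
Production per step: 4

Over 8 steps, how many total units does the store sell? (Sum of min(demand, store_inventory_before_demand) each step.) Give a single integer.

Answer: 16

Derivation:
Step 1: sold=2 (running total=2) -> [5 3 2 6]
Step 2: sold=2 (running total=4) -> [7 3 2 6]
Step 3: sold=2 (running total=6) -> [9 3 2 6]
Step 4: sold=2 (running total=8) -> [11 3 2 6]
Step 5: sold=2 (running total=10) -> [13 3 2 6]
Step 6: sold=2 (running total=12) -> [15 3 2 6]
Step 7: sold=2 (running total=14) -> [17 3 2 6]
Step 8: sold=2 (running total=16) -> [19 3 2 6]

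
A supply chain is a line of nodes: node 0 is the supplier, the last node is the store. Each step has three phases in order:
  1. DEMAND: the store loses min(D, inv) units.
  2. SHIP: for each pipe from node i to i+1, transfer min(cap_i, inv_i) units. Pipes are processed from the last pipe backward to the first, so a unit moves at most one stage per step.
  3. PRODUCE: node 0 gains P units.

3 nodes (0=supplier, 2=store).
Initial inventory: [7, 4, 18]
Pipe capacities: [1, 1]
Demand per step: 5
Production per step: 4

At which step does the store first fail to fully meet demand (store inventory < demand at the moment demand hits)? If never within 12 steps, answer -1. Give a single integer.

Step 1: demand=5,sold=5 ship[1->2]=1 ship[0->1]=1 prod=4 -> [10 4 14]
Step 2: demand=5,sold=5 ship[1->2]=1 ship[0->1]=1 prod=4 -> [13 4 10]
Step 3: demand=5,sold=5 ship[1->2]=1 ship[0->1]=1 prod=4 -> [16 4 6]
Step 4: demand=5,sold=5 ship[1->2]=1 ship[0->1]=1 prod=4 -> [19 4 2]
Step 5: demand=5,sold=2 ship[1->2]=1 ship[0->1]=1 prod=4 -> [22 4 1]
Step 6: demand=5,sold=1 ship[1->2]=1 ship[0->1]=1 prod=4 -> [25 4 1]
Step 7: demand=5,sold=1 ship[1->2]=1 ship[0->1]=1 prod=4 -> [28 4 1]
Step 8: demand=5,sold=1 ship[1->2]=1 ship[0->1]=1 prod=4 -> [31 4 1]
Step 9: demand=5,sold=1 ship[1->2]=1 ship[0->1]=1 prod=4 -> [34 4 1]
Step 10: demand=5,sold=1 ship[1->2]=1 ship[0->1]=1 prod=4 -> [37 4 1]
Step 11: demand=5,sold=1 ship[1->2]=1 ship[0->1]=1 prod=4 -> [40 4 1]
Step 12: demand=5,sold=1 ship[1->2]=1 ship[0->1]=1 prod=4 -> [43 4 1]
First stockout at step 5

5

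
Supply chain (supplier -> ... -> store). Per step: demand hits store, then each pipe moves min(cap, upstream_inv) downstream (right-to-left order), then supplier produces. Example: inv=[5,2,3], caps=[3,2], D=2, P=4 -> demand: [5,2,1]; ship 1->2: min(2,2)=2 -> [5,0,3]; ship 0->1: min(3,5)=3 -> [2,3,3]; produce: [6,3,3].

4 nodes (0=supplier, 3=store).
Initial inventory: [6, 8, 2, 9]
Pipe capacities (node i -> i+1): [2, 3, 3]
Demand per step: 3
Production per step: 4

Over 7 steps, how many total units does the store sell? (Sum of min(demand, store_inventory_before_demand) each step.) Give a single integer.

Answer: 21

Derivation:
Step 1: sold=3 (running total=3) -> [8 7 3 8]
Step 2: sold=3 (running total=6) -> [10 6 3 8]
Step 3: sold=3 (running total=9) -> [12 5 3 8]
Step 4: sold=3 (running total=12) -> [14 4 3 8]
Step 5: sold=3 (running total=15) -> [16 3 3 8]
Step 6: sold=3 (running total=18) -> [18 2 3 8]
Step 7: sold=3 (running total=21) -> [20 2 2 8]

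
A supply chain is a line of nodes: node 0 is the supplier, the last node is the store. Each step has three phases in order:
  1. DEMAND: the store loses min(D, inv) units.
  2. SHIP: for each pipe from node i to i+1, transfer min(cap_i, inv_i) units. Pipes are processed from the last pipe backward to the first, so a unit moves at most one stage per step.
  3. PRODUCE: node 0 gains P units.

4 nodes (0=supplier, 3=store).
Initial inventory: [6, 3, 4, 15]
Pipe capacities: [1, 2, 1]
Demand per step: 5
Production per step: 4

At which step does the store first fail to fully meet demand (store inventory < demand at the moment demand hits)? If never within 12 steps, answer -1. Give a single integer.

Step 1: demand=5,sold=5 ship[2->3]=1 ship[1->2]=2 ship[0->1]=1 prod=4 -> [9 2 5 11]
Step 2: demand=5,sold=5 ship[2->3]=1 ship[1->2]=2 ship[0->1]=1 prod=4 -> [12 1 6 7]
Step 3: demand=5,sold=5 ship[2->3]=1 ship[1->2]=1 ship[0->1]=1 prod=4 -> [15 1 6 3]
Step 4: demand=5,sold=3 ship[2->3]=1 ship[1->2]=1 ship[0->1]=1 prod=4 -> [18 1 6 1]
Step 5: demand=5,sold=1 ship[2->3]=1 ship[1->2]=1 ship[0->1]=1 prod=4 -> [21 1 6 1]
Step 6: demand=5,sold=1 ship[2->3]=1 ship[1->2]=1 ship[0->1]=1 prod=4 -> [24 1 6 1]
Step 7: demand=5,sold=1 ship[2->3]=1 ship[1->2]=1 ship[0->1]=1 prod=4 -> [27 1 6 1]
Step 8: demand=5,sold=1 ship[2->3]=1 ship[1->2]=1 ship[0->1]=1 prod=4 -> [30 1 6 1]
Step 9: demand=5,sold=1 ship[2->3]=1 ship[1->2]=1 ship[0->1]=1 prod=4 -> [33 1 6 1]
Step 10: demand=5,sold=1 ship[2->3]=1 ship[1->2]=1 ship[0->1]=1 prod=4 -> [36 1 6 1]
Step 11: demand=5,sold=1 ship[2->3]=1 ship[1->2]=1 ship[0->1]=1 prod=4 -> [39 1 6 1]
Step 12: demand=5,sold=1 ship[2->3]=1 ship[1->2]=1 ship[0->1]=1 prod=4 -> [42 1 6 1]
First stockout at step 4

4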